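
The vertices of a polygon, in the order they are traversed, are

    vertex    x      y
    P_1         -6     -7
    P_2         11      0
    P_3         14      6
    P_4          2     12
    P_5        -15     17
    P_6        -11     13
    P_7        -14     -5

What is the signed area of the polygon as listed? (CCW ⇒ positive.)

Cross-terms: 77, 66, 156, 214, -8, 237, 68  ⇒  Σ = 810
Signed area = Σ/2 = 405 (positive ⇒ counter-clockwise traversal).

405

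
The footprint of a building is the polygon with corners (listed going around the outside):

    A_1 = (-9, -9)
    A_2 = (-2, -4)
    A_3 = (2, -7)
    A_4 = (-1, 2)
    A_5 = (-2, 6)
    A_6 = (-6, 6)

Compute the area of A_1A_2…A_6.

A_1→A_2: (-9)(-4) − (-2)(-9) = 18
A_2→A_3: (-2)(-7) − (2)(-4) = 22
A_3→A_4: (2)(2) − (-1)(-7) = -3
A_4→A_5: (-1)(6) − (-2)(2) = -2
A_5→A_6: (-2)(6) − (-6)(6) = 24
A_6→A_1: (-6)(-9) − (-9)(6) = 108
Σ = 167
Area = |Σ|/2 = 83.5.

83.5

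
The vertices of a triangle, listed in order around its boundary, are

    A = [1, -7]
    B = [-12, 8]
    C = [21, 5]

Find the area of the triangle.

228

Apply the surveyor's formula: 2A = Σ (x_i·y_{i+1} − x_{i+1}·y_i), indices taken mod 3.
A→B: (1)(8) − (-12)(-7) = -76
B→C: (-12)(5) − (21)(8) = -228
C→A: (21)(-7) − (1)(5) = -152
Σ = -456
Area = |Σ|/2 = 228.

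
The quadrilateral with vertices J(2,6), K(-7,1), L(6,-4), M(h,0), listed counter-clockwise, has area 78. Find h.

9

Write out the shoelace sum; only the two edges meeting at M involve h:
2·Area = [(6·0 − h·(-4)) + (h·6 − 2·0)] + 66
       = 10·h + 66 = 156
⇒ h = 9.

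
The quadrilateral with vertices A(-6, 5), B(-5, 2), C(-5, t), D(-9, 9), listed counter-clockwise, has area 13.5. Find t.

10

Write out the shoelace sum; only the two edges meeting at C involve t:
2·Area = [((-5)·t − (-5)·2) + ((-5)·9 − (-9)·t)] + 22
       = 4·t + -13 = 27
⇒ t = 10.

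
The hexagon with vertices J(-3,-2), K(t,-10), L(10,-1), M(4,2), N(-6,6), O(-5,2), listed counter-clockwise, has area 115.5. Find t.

Write out the shoelace sum; only the two edges meeting at K involve t:
2·Area = [((-3)·(-10) − t·(-2)) + (t·(-1) − 10·(-10))] + 94
       = 1·t + 224 = 231
⇒ t = 7.

7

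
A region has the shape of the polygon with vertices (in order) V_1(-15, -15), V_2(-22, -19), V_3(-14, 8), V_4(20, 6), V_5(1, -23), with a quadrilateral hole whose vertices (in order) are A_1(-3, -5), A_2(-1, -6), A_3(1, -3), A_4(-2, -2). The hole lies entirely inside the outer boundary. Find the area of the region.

769.5

Outer boundary:
Apply Gauss's area formula: 2A = Σ (x_i·y_{i+1} − x_{i+1}·y_i), indices taken mod 5.
Cross-terms: -45, -442, -244, -466, -360  ⇒  Σ = -1557
Area = |Σ|/2 = 778.5.
Hole:
Cross-terms: 13, 9, -8, 4  ⇒  Σ = 18
Area = |Σ|/2 = 9.
Net area = 778.5 − 9 = 769.5.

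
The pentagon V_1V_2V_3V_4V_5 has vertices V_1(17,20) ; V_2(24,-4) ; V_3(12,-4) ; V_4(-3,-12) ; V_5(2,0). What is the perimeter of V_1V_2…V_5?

92

|V_1V_2| = √((7)² + (-24)²) = √625 = 25
|V_2V_3| = √((-12)² + (0)²) = √144 = 12
|V_3V_4| = √((-15)² + (-8)²) = √289 = 17
|V_4V_5| = √((5)² + (12)²) = √169 = 13
|V_5V_1| = √((15)² + (20)²) = √625 = 25
Perimeter = 25 + 12 + 17 + 13 + 25 = 92.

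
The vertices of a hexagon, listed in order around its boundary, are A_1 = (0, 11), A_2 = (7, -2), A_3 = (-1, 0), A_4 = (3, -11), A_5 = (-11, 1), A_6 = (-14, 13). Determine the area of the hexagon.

234.5

Cross-terms: -77, -2, 11, -118, -129, -154  ⇒  Σ = -469
Area = |Σ|/2 = 234.5.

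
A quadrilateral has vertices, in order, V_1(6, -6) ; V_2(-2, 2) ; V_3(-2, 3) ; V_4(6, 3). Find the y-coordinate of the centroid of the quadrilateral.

Apply the shoelace formula. First the cross-terms c_i = x_i·y_{i+1} − x_{i+1}·y_i:
  0, -2, -24, -54  ⇒  2A = -80, A = -40.
Then Σ (y_i + y_{i+1})·c_i = 8, so ȳ = 8 / (6·(-40)) = -1/30.

-1/30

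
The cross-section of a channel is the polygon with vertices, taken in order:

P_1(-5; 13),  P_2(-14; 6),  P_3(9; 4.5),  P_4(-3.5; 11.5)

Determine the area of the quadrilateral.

Σ = (152) + (-117) + (119.25) + (12) = 166.25
Area = |Σ|/2 = 83.125.

83.125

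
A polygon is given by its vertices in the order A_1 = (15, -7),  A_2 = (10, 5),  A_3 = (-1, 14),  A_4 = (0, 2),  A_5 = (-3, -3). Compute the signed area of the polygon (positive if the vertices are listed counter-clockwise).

180

Σ = (145) + (145) + (-2) + (6) + (66) = 360
Signed area = Σ/2 = 180 (positive ⇒ counter-clockwise traversal).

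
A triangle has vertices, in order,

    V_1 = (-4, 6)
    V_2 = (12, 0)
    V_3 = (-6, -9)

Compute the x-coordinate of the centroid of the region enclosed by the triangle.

Apply the surveyor's formula. First the cross-terms c_i = x_i·y_{i+1} − x_{i+1}·y_i:
  -72, -108, -72  ⇒  2A = -252, A = -126.
Then Σ (x_i + x_{i+1})·c_i = -504, so x̄ = -504 / (6·(-126)) = 2/3.

2/3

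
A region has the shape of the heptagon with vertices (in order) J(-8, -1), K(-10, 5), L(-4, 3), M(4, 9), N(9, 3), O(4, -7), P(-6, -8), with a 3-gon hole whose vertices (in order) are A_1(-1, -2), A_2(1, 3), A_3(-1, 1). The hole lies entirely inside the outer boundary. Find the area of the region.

189

Outer boundary:
J→K: (-8)(5) − (-10)(-1) = -50
K→L: (-10)(3) − (-4)(5) = -10
L→M: (-4)(9) − (4)(3) = -48
M→N: (4)(3) − (9)(9) = -69
N→O: (9)(-7) − (4)(3) = -75
O→P: (4)(-8) − (-6)(-7) = -74
P→J: (-6)(-1) − (-8)(-8) = -58
Σ = -384
Area = |Σ|/2 = 192.
Hole:
Cross-terms: -1, 4, 3  ⇒  Σ = 6
Area = |Σ|/2 = 3.
Net area = 192 − 3 = 189.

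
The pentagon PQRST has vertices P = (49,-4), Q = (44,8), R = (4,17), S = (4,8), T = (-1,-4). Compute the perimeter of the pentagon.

126

|PQ| = √((-5)² + (12)²) = √169 = 13
|QR| = √((-40)² + (9)²) = √1681 = 41
|RS| = √((0)² + (-9)²) = √81 = 9
|ST| = √((-5)² + (-12)²) = √169 = 13
|TP| = √((50)² + (0)²) = √2500 = 50
Perimeter = 13 + 41 + 9 + 13 + 50 = 126.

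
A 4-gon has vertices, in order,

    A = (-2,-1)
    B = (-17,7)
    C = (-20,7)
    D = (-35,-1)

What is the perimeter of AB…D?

70

|AB| = √((-15)² + (8)²) = √289 = 17
|BC| = √((-3)² + (0)²) = √9 = 3
|CD| = √((-15)² + (-8)²) = √289 = 17
|DA| = √((33)² + (0)²) = √1089 = 33
Perimeter = 17 + 3 + 17 + 33 = 70.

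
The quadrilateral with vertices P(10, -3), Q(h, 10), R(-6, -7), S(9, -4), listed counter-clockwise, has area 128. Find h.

1

The doubled signed area Σ (x_i y_{i+1} − x_{i+1} y_i) is linear in h.
With h=0 it equals 260; the coefficient of h is -4 (from the two edges through Q).
So -4·h + 260 = 2·128 = 256 ⇒ h = 1.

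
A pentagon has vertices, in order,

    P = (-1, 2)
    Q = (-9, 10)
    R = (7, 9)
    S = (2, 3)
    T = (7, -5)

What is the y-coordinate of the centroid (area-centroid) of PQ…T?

1351/243

Apply the shoelace formula. First the cross-terms c_i = x_i·y_{i+1} − x_{i+1}·y_i:
  8, -151, 3, -31, 9  ⇒  2A = -162, A = -81.
Then Σ (y_i + y_{i+1})·c_i = -2702, so ȳ = -2702 / (6·(-81)) = 1351/243.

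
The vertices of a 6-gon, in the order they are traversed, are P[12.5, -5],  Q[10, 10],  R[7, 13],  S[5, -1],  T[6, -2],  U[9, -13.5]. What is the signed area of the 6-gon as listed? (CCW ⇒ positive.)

Apply the surveyor's formula: 2A = Σ (x_i·y_{i+1} − x_{i+1}·y_i), indices taken mod 6.
Cross-terms: 175, 60, -72, -4, -63, 123.75  ⇒  Σ = 219.75
Signed area = Σ/2 = 109.875 (positive ⇒ counter-clockwise traversal).

109.875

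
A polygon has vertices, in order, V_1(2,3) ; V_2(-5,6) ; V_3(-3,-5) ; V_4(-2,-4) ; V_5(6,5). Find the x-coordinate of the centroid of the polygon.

Apply the shoelace (surveyor's) formula. First the cross-terms c_i = x_i·y_{i+1} − x_{i+1}·y_i:
  27, 43, 2, 14, 8  ⇒  2A = 94, A = 47.
Then Σ (x_i + x_{i+1})·c_i = -315, so x̄ = -315 / (6·47) = -105/94.

-105/94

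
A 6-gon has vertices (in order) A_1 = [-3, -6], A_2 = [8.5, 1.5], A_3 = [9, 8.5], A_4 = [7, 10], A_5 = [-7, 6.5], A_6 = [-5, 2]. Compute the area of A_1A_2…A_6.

152.875

Σ = (46.5) + (58.75) + (30.5) + (115.5) + (18.5) + (36) = 305.75
Area = |Σ|/2 = 152.875.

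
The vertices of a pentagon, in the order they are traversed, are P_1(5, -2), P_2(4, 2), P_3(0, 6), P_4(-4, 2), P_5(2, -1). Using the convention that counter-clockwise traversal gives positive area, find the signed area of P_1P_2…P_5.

P_1→P_2: (5)(2) − (4)(-2) = 18
P_2→P_3: (4)(6) − (0)(2) = 24
P_3→P_4: (0)(2) − (-4)(6) = 24
P_4→P_5: (-4)(-1) − (2)(2) = 0
P_5→P_1: (2)(-2) − (5)(-1) = 1
Σ = 67
Signed area = Σ/2 = 33.5 (positive ⇒ counter-clockwise traversal).

33.5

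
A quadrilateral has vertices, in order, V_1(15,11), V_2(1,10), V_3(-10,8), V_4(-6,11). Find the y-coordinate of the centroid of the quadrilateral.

1397/138

Apply the shoelace formula. First the cross-terms c_i = x_i·y_{i+1} − x_{i+1}·y_i:
  139, 108, -62, -231  ⇒  2A = -46, A = -23.
Then Σ (y_i + y_{i+1})·c_i = -1397, so ȳ = -1397 / (6·(-23)) = 1397/138.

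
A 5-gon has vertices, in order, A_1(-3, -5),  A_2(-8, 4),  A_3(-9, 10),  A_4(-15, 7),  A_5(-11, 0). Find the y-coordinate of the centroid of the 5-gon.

131/41

Apply the shoelace formula. First the cross-terms c_i = x_i·y_{i+1} − x_{i+1}·y_i:
  -52, -44, 87, 77, 55  ⇒  2A = 123, A = 61.5.
Then Σ (y_i + y_{i+1})·c_i = 1179, so ȳ = 1179 / (6·61.5) = 131/41.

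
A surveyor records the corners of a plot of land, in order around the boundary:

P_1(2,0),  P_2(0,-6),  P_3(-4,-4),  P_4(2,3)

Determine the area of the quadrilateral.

P_1→P_2: (2)(-6) − (0)(0) = -12
P_2→P_3: (0)(-4) − (-4)(-6) = -24
P_3→P_4: (-4)(3) − (2)(-4) = -4
P_4→P_1: (2)(0) − (2)(3) = -6
Σ = -46
Area = |Σ|/2 = 23.

23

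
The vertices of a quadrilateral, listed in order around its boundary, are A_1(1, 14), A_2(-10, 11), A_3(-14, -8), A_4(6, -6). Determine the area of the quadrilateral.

Apply the shoelace formula: 2A = Σ (x_i·y_{i+1} − x_{i+1}·y_i), indices taken mod 4.
Cross-terms: 151, 234, 132, 90  ⇒  Σ = 607
Area = |Σ|/2 = 303.5.

303.5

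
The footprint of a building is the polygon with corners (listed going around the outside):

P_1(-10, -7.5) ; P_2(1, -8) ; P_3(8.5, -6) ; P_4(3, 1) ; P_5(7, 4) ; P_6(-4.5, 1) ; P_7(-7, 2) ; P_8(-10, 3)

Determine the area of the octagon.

Apply the shoelace formula: 2A = Σ (x_i·y_{i+1} − x_{i+1}·y_i), indices taken mod 8.
Cross-terms: 87.5, 62, 26.5, 5, 25, -2, -1, 105  ⇒  Σ = 308
Area = |Σ|/2 = 154.

154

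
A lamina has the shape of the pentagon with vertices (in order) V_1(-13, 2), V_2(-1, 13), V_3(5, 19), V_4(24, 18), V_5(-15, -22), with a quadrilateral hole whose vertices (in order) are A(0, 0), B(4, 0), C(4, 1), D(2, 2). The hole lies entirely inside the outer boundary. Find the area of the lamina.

Outer boundary:
Apply the shoelace (surveyor's) formula: 2A = Σ (x_i·y_{i+1} − x_{i+1}·y_i), indices taken mod 5.
Σ = (-167) + (-84) + (-366) + (-258) + (-316) = -1191
Area = |Σ|/2 = 595.5.
Hole:
Apply Gauss's area formula: 2A = Σ (x_i·y_{i+1} − x_{i+1}·y_i), indices taken mod 4.
Σ = (0) + (4) + (6) + (0) = 10
Area = |Σ|/2 = 5.
Net area = 595.5 − 5 = 590.5.

590.5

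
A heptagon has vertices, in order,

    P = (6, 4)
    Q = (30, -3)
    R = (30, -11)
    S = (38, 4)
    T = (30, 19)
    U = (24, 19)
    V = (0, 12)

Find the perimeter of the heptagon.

108

|PQ| = √((24)² + (-7)²) = √625 = 25
|QR| = √((0)² + (-8)²) = √64 = 8
|RS| = √((8)² + (15)²) = √289 = 17
|ST| = √((-8)² + (15)²) = √289 = 17
|TU| = √((-6)² + (0)²) = √36 = 6
|UV| = √((-24)² + (-7)²) = √625 = 25
|VP| = √((6)² + (-8)²) = √100 = 10
Perimeter = 25 + 8 + 17 + 17 + 6 + 25 + 10 = 108.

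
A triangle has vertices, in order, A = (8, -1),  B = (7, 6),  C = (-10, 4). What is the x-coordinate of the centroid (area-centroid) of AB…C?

5/3

Apply the shoelace (surveyor's) formula. First the cross-terms c_i = x_i·y_{i+1} − x_{i+1}·y_i:
  55, 88, -22  ⇒  2A = 121, A = 60.5.
Then Σ (x_i + x_{i+1})·c_i = 605, so x̄ = 605 / (6·60.5) = 5/3.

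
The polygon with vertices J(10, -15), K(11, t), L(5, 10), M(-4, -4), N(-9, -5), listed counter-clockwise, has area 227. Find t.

The doubled signed area Σ (x_i y_{i+1} − x_{i+1} y_i) is linear in t.
With t=0 it equals 464; the coefficient of t is 5 (from the two edges through K).
So 5·t + 464 = 2·227 = 454 ⇒ t = -2.

-2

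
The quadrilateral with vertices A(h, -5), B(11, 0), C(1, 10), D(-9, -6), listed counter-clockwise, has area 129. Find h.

Write out the shoelace sum; only the two edges meeting at A involve h:
2·Area = [((-9)·(-5) − h·(-6)) + (h·0 − 11·(-5))] + 194
       = 6·h + 294 = 258
⇒ h = -6.

-6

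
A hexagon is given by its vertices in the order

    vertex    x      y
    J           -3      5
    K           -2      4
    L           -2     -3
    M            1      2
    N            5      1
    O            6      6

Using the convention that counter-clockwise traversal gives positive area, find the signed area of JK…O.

Cross-terms: -2, 14, -1, -9, 24, 48  ⇒  Σ = 74
Signed area = Σ/2 = 37 (positive ⇒ counter-clockwise traversal).

37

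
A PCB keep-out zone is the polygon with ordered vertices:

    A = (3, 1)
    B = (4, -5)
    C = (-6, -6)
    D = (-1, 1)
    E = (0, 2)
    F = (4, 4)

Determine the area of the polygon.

51.5

Σ = (-19) + (-54) + (-12) + (-2) + (-8) + (-8) = -103
Area = |Σ|/2 = 51.5.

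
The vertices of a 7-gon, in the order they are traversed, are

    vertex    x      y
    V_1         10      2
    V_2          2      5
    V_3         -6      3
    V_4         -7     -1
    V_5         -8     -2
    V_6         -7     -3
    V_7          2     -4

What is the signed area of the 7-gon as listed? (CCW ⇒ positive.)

101.5

V_1→V_2: (10)(5) − (2)(2) = 46
V_2→V_3: (2)(3) − (-6)(5) = 36
V_3→V_4: (-6)(-1) − (-7)(3) = 27
V_4→V_5: (-7)(-2) − (-8)(-1) = 6
V_5→V_6: (-8)(-3) − (-7)(-2) = 10
V_6→V_7: (-7)(-4) − (2)(-3) = 34
V_7→V_1: (2)(2) − (10)(-4) = 44
Σ = 203
Signed area = Σ/2 = 101.5 (positive ⇒ counter-clockwise traversal).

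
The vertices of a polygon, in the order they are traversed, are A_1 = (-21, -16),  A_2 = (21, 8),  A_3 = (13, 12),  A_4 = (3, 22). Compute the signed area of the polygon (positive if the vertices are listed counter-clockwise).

490

Apply Gauss's area formula: 2A = Σ (x_i·y_{i+1} − x_{i+1}·y_i), indices taken mod 4.
Σ = (168) + (148) + (250) + (414) = 980
Signed area = Σ/2 = 490 (positive ⇒ counter-clockwise traversal).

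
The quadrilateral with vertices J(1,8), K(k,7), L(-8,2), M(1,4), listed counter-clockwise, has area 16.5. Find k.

Write out the shoelace sum; only the two edges meeting at K involve k:
2·Area = [(1·7 − k·8) + (k·2 − (-8)·7)] + -30
       = -6·k + 33 = 33
⇒ k = 0.

0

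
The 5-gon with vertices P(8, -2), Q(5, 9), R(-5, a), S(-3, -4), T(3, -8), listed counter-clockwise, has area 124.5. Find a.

1

Write out the shoelace sum; only the two edges meeting at R involve a:
2·Area = [(5·a − (-5)·9) + ((-5)·(-4) − (-3)·a)] + 176
       = 8·a + 241 = 249
⇒ a = 1.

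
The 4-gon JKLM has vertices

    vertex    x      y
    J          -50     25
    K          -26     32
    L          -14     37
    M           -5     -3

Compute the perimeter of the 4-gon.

132

|JK| = √((24)² + (7)²) = √625 = 25
|KL| = √((12)² + (5)²) = √169 = 13
|LM| = √((9)² + (-40)²) = √1681 = 41
|MJ| = √((-45)² + (28)²) = √2809 = 53
Perimeter = 25 + 13 + 41 + 53 = 132.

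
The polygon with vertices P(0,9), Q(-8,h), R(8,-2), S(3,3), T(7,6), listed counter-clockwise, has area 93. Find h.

The doubled signed area Σ (x_i y_{i+1} − x_{i+1} y_i) is linear in h.
With h=0 it equals 178; the coefficient of h is -8 (from the two edges through Q).
So -8·h + 178 = 2·93 = 186 ⇒ h = -1.

-1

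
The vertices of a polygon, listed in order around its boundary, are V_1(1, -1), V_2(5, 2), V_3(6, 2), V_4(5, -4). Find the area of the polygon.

Σ = (7) + (-2) + (-34) + (-1) = -30
Area = |Σ|/2 = 15.

15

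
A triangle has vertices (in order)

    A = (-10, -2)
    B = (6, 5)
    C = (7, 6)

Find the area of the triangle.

4.5

Cross-terms: -38, 1, 46  ⇒  Σ = 9
Area = |Σ|/2 = 4.5.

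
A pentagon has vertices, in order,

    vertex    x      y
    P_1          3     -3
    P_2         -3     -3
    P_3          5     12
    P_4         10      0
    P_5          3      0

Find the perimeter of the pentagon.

|P_1P_2| = √((-6)² + (0)²) = √36 = 6
|P_2P_3| = √((8)² + (15)²) = √289 = 17
|P_3P_4| = √((5)² + (-12)²) = √169 = 13
|P_4P_5| = √((-7)² + (0)²) = √49 = 7
|P_5P_1| = √((0)² + (-3)²) = √9 = 3
Perimeter = 6 + 17 + 13 + 7 + 3 = 46.

46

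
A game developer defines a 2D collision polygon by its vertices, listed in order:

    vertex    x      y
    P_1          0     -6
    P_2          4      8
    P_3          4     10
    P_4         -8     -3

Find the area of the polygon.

74

Apply the shoelace (surveyor's) formula: 2A = Σ (x_i·y_{i+1} − x_{i+1}·y_i), indices taken mod 4.
Cross-terms: 24, 8, 68, 48  ⇒  Σ = 148
Area = |Σ|/2 = 74.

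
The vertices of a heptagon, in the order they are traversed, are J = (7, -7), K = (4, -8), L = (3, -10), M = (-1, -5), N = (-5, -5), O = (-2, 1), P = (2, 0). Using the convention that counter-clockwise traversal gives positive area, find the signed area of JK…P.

Apply the shoelace (surveyor's) formula: 2A = Σ (x_i·y_{i+1} − x_{i+1}·y_i), indices taken mod 7.
Cross-terms: -28, -16, -25, -20, -15, -2, -14  ⇒  Σ = -120
Signed area = Σ/2 = -60 (negative ⇒ clockwise traversal).

-60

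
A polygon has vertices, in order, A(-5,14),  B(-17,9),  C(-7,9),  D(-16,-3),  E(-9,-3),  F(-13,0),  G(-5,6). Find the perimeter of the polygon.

68

|AB| = √((-12)² + (-5)²) = √169 = 13
|BC| = √((10)² + (0)²) = √100 = 10
|CD| = √((-9)² + (-12)²) = √225 = 15
|DE| = √((7)² + (0)²) = √49 = 7
|EF| = √((-4)² + (3)²) = √25 = 5
|FG| = √((8)² + (6)²) = √100 = 10
|GA| = √((0)² + (8)²) = √64 = 8
Perimeter = 13 + 10 + 15 + 7 + 5 + 10 + 8 = 68.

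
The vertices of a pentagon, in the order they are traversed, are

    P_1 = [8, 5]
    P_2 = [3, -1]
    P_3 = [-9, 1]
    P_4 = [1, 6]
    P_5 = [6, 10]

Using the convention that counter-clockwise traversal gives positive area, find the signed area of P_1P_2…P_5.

-80

Apply the shoelace (surveyor's) formula: 2A = Σ (x_i·y_{i+1} − x_{i+1}·y_i), indices taken mod 5.
P_1→P_2: (8)(-1) − (3)(5) = -23
P_2→P_3: (3)(1) − (-9)(-1) = -6
P_3→P_4: (-9)(6) − (1)(1) = -55
P_4→P_5: (1)(10) − (6)(6) = -26
P_5→P_1: (6)(5) − (8)(10) = -50
Σ = -160
Signed area = Σ/2 = -80 (negative ⇒ clockwise traversal).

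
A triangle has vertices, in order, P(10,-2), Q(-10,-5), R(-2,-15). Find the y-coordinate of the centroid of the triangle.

-22/3

Apply the surveyor's formula. First the cross-terms c_i = x_i·y_{i+1} − x_{i+1}·y_i:
  -70, 140, 154  ⇒  2A = 224, A = 112.
Then Σ (y_i + y_{i+1})·c_i = -4928, so ȳ = -4928 / (6·112) = -22/3.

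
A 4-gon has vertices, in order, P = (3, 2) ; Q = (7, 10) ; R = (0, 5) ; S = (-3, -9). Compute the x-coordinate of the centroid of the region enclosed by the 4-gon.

40/29

Apply the surveyor's formula. First the cross-terms c_i = x_i·y_{i+1} − x_{i+1}·y_i:
  16, 35, 15, 21  ⇒  2A = 87, A = 43.5.
Then Σ (x_i + x_{i+1})·c_i = 360, so x̄ = 360 / (6·43.5) = 40/29.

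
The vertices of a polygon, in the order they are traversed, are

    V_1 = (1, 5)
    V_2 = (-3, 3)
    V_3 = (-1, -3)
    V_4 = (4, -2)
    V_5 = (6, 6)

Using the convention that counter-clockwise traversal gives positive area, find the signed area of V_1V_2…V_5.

Apply Gauss's area formula: 2A = Σ (x_i·y_{i+1} − x_{i+1}·y_i), indices taken mod 5.
Σ = (18) + (12) + (14) + (36) + (24) = 104
Signed area = Σ/2 = 52 (positive ⇒ counter-clockwise traversal).

52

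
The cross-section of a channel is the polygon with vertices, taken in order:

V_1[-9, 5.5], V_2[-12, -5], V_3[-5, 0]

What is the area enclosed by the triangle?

Σ = (111) + (-25) + (-27.5) = 58.5
Area = |Σ|/2 = 29.25.

29.25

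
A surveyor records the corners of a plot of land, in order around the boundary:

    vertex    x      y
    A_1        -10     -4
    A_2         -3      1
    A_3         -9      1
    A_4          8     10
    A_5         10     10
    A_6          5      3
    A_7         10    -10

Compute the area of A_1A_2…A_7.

Σ = (-22) + (6) + (-98) + (-20) + (-20) + (-80) + (-140) = -374
Area = |Σ|/2 = 187.

187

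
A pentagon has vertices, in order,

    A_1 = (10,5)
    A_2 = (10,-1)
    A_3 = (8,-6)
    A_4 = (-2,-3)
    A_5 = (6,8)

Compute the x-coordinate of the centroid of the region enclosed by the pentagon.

262/49

Apply the shoelace formula. First the cross-terms c_i = x_i·y_{i+1} − x_{i+1}·y_i:
  -60, -52, -36, 2, -50  ⇒  2A = -196, A = -98.
Then Σ (x_i + x_{i+1})·c_i = -3144, so x̄ = -3144 / (6·(-98)) = 262/49.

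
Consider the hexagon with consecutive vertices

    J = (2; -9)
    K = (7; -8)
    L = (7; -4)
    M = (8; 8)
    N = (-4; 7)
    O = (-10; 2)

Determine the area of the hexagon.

199.5

Σ = (47) + (28) + (88) + (88) + (62) + (86) = 399
Area = |Σ|/2 = 199.5.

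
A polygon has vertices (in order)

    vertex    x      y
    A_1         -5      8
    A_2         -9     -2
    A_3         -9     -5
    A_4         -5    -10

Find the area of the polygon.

42

Apply Gauss's area formula: 2A = Σ (x_i·y_{i+1} − x_{i+1}·y_i), indices taken mod 4.
Σ = (82) + (27) + (65) + (-90) = 84
Area = |Σ|/2 = 42.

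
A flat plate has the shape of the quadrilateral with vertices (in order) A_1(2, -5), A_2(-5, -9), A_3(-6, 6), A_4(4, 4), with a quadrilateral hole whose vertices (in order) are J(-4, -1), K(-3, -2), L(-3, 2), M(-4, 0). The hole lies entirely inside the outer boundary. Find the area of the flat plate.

99

Outer boundary:
Apply Gauss's area formula: 2A = Σ (x_i·y_{i+1} − x_{i+1}·y_i), indices taken mod 4.
Σ = (-43) + (-84) + (-48) + (-28) = -203
Area = |Σ|/2 = 101.5.
Hole:
Cross-terms: 5, -12, 8, 4  ⇒  Σ = 5
Area = |Σ|/2 = 2.5.
Net area = 101.5 − 2.5 = 99.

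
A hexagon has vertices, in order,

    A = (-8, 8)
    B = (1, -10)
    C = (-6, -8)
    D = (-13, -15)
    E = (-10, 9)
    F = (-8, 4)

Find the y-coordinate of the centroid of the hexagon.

Apply Gauss's area formula. First the cross-terms c_i = x_i·y_{i+1} − x_{i+1}·y_i:
  72, -68, -14, -267, 32, -32  ⇒  2A = -277, A = -138.5.
Then Σ (y_i + y_{i+1})·c_i = 3036, so ȳ = 3036 / (6·(-138.5)) = -1012/277.

-1012/277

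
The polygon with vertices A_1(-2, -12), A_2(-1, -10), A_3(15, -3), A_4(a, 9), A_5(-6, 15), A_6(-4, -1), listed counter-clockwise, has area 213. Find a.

-2

The doubled signed area Σ (x_i y_{i+1} − x_{i+1} y_i) is linear in a.
With a=0 it equals 462; the coefficient of a is 18 (from the two edges through A_4).
So 18·a + 462 = 2·213 = 426 ⇒ a = -2.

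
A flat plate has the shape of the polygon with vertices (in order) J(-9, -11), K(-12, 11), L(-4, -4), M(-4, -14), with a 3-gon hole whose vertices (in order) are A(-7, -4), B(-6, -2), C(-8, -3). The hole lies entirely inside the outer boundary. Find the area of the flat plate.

Outer boundary:
J→K: (-9)(11) − (-12)(-11) = -231
K→L: (-12)(-4) − (-4)(11) = 92
L→M: (-4)(-14) − (-4)(-4) = 40
M→J: (-4)(-11) − (-9)(-14) = -82
Σ = -181
Area = |Σ|/2 = 90.5.
Hole:
Apply Gauss's area formula: 2A = Σ (x_i·y_{i+1} − x_{i+1}·y_i), indices taken mod 3.
A→B: (-7)(-2) − (-6)(-4) = -10
B→C: (-6)(-3) − (-8)(-2) = 2
C→A: (-8)(-4) − (-7)(-3) = 11
Σ = 3
Area = |Σ|/2 = 1.5.
Net area = 90.5 − 1.5 = 89.

89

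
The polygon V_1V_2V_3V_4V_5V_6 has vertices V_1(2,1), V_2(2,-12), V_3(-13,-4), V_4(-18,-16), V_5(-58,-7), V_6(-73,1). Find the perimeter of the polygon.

176

|V_1V_2| = √((0)² + (-13)²) = √169 = 13
|V_2V_3| = √((-15)² + (8)²) = √289 = 17
|V_3V_4| = √((-5)² + (-12)²) = √169 = 13
|V_4V_5| = √((-40)² + (9)²) = √1681 = 41
|V_5V_6| = √((-15)² + (8)²) = √289 = 17
|V_6V_1| = √((75)² + (0)²) = √5625 = 75
Perimeter = 13 + 17 + 13 + 41 + 17 + 75 = 176.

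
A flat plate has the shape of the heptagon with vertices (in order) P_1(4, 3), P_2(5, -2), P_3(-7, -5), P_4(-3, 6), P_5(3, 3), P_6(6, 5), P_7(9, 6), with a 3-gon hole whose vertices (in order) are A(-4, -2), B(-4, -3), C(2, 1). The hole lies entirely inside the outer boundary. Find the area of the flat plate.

Outer boundary:
Apply the shoelace formula: 2A = Σ (x_i·y_{i+1} − x_{i+1}·y_i), indices taken mod 7.
P_1→P_2: (4)(-2) − (5)(3) = -23
P_2→P_3: (5)(-5) − (-7)(-2) = -39
P_3→P_4: (-7)(6) − (-3)(-5) = -57
P_4→P_5: (-3)(3) − (3)(6) = -27
P_5→P_6: (3)(5) − (6)(3) = -3
P_6→P_7: (6)(6) − (9)(5) = -9
P_7→P_1: (9)(3) − (4)(6) = 3
Σ = -155
Area = |Σ|/2 = 77.5.
Hole:
Apply Gauss's area formula: 2A = Σ (x_i·y_{i+1} − x_{i+1}·y_i), indices taken mod 3.
Σ = (4) + (2) + (0) = 6
Area = |Σ|/2 = 3.
Net area = 77.5 − 3 = 74.5.

74.5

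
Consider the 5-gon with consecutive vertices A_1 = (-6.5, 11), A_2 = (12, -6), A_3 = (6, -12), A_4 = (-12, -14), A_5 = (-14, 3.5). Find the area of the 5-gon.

Σ = (-93) + (-108) + (-228) + (-238) + (-131.25) = -798.25
Area = |Σ|/2 = 399.125.

399.125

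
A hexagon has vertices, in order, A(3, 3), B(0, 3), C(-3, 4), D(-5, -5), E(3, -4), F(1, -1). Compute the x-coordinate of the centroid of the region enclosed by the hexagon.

Apply the surveyor's formula. First the cross-terms c_i = x_i·y_{i+1} − x_{i+1}·y_i:
  9, 9, 35, 35, 1, 6  ⇒  2A = 95, A = 47.5.
Then Σ (x_i + x_{i+1})·c_i = -322, so x̄ = -322 / (6·47.5) = -322/285.

-322/285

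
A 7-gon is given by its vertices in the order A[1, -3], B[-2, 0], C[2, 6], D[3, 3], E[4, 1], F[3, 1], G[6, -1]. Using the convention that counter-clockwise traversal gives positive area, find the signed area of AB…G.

-32

Apply the shoelace (surveyor's) formula: 2A = Σ (x_i·y_{i+1} − x_{i+1}·y_i), indices taken mod 7.
Cross-terms: -6, -12, -12, -9, 1, -9, -17  ⇒  Σ = -64
Signed area = Σ/2 = -32 (negative ⇒ clockwise traversal).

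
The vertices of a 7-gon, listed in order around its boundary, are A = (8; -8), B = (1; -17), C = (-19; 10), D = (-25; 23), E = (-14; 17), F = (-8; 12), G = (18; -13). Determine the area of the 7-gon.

Apply the shoelace formula: 2A = Σ (x_i·y_{i+1} − x_{i+1}·y_i), indices taken mod 7.
Σ = (-128) + (-313) + (-187) + (-103) + (-32) + (-112) + (-40) = -915
Area = |Σ|/2 = 457.5.

457.5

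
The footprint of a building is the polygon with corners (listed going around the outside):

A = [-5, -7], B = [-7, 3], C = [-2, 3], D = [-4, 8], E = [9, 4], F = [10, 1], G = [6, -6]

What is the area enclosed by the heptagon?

Apply Gauss's area formula: 2A = Σ (x_i·y_{i+1} − x_{i+1}·y_i), indices taken mod 7.
Σ = (-64) + (-15) + (-4) + (-88) + (-31) + (-66) + (-72) = -340
Area = |Σ|/2 = 170.

170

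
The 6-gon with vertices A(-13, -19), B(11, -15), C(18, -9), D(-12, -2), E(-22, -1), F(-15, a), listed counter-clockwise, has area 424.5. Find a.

-20

Write out the shoelace sum; only the two edges meeting at F involve a:
2·Area = [((-22)·a − (-15)·(-1)) + ((-15)·(-19) − (-13)·a)] + 399
       = -9·a + 669 = 849
⇒ a = -20.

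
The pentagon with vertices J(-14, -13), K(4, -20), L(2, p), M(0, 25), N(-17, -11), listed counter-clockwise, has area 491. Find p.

The doubled signed area Σ (x_i y_{i+1} − x_{i+1} y_i) is linear in p.
With p=0 it equals 914; the coefficient of p is 4 (from the two edges through L).
So 4·p + 914 = 2·491 = 982 ⇒ p = 17.

17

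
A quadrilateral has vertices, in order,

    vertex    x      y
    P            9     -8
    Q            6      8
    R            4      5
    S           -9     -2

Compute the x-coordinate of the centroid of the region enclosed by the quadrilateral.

319/147

Apply the shoelace formula. First the cross-terms c_i = x_i·y_{i+1} − x_{i+1}·y_i:
  120, -2, 37, 90  ⇒  2A = 245, A = 122.5.
Then Σ (x_i + x_{i+1})·c_i = 1595, so x̄ = 1595 / (6·122.5) = 319/147.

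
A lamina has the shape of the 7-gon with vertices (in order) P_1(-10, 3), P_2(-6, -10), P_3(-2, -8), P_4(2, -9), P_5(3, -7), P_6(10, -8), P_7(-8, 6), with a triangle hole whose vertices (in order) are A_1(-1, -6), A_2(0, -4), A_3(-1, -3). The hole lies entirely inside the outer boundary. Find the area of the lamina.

Outer boundary:
Apply the surveyor's formula: 2A = Σ (x_i·y_{i+1} − x_{i+1}·y_i), indices taken mod 7.
Σ = (118) + (28) + (34) + (13) + (46) + (-4) + (36) = 271
Area = |Σ|/2 = 135.5.
Hole:
Σ = (4) + (-4) + (3) = 3
Area = |Σ|/2 = 1.5.
Net area = 135.5 − 1.5 = 134.

134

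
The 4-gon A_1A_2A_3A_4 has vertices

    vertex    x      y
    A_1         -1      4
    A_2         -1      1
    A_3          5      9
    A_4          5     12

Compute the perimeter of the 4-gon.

26

|A_1A_2| = √((0)² + (-3)²) = √9 = 3
|A_2A_3| = √((6)² + (8)²) = √100 = 10
|A_3A_4| = √((0)² + (3)²) = √9 = 3
|A_4A_1| = √((-6)² + (-8)²) = √100 = 10
Perimeter = 3 + 10 + 3 + 10 = 26.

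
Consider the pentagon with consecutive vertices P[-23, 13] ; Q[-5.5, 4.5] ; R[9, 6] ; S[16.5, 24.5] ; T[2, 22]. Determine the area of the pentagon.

431

Σ = (-32) + (-73.5) + (121.5) + (314) + (532) = 862
Area = |Σ|/2 = 431.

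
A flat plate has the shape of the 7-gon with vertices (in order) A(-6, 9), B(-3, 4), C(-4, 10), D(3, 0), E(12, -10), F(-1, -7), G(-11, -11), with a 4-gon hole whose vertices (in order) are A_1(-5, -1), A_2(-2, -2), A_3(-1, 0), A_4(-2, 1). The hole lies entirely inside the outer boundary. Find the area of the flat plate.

Outer boundary:
Apply the shoelace formula: 2A = Σ (x_i·y_{i+1} − x_{i+1}·y_i), indices taken mod 7.
A→B: (-6)(4) − (-3)(9) = 3
B→C: (-3)(10) − (-4)(4) = -14
C→D: (-4)(0) − (3)(10) = -30
D→E: (3)(-10) − (12)(0) = -30
E→F: (12)(-7) − (-1)(-10) = -94
F→G: (-1)(-11) − (-11)(-7) = -66
G→A: (-11)(9) − (-6)(-11) = -165
Σ = -396
Area = |Σ|/2 = 198.
Hole:
Apply Gauss's area formula: 2A = Σ (x_i·y_{i+1} − x_{i+1}·y_i), indices taken mod 4.
Cross-terms: 8, -2, -1, 7  ⇒  Σ = 12
Area = |Σ|/2 = 6.
Net area = 198 − 6 = 192.

192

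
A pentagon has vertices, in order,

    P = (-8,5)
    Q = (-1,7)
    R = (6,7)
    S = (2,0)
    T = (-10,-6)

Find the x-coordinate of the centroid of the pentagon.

Apply the shoelace formula. First the cross-terms c_i = x_i·y_{i+1} − x_{i+1}·y_i:
  -51, -49, -14, -12, -98  ⇒  2A = -224, A = -112.
Then Σ (x_i + x_{i+1})·c_i = 1962, so x̄ = 1962 / (6·(-112)) = -327/112.

-327/112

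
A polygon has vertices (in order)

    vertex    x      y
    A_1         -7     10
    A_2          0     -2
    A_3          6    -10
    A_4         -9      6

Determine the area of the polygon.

A_1→A_2: (-7)(-2) − (0)(10) = 14
A_2→A_3: (0)(-10) − (6)(-2) = 12
A_3→A_4: (6)(6) − (-9)(-10) = -54
A_4→A_1: (-9)(10) − (-7)(6) = -48
Σ = -76
Area = |Σ|/2 = 38.

38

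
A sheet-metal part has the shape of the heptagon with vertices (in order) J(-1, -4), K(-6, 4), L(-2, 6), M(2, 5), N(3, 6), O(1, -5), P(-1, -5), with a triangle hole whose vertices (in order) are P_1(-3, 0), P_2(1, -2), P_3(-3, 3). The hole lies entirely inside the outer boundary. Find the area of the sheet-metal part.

50.5

Outer boundary:
Apply the surveyor's formula: 2A = Σ (x_i·y_{i+1} − x_{i+1}·y_i), indices taken mod 7.
Σ = (-28) + (-28) + (-22) + (-3) + (-21) + (-10) + (-1) = -113
Area = |Σ|/2 = 56.5.
Hole:
Σ = (6) + (-3) + (9) = 12
Area = |Σ|/2 = 6.
Net area = 56.5 − 6 = 50.5.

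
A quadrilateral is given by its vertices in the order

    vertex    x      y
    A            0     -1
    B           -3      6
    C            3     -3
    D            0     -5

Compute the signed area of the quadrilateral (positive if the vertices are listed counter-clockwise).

Apply the shoelace formula: 2A = Σ (x_i·y_{i+1} − x_{i+1}·y_i), indices taken mod 4.
A→B: (0)(6) − (-3)(-1) = -3
B→C: (-3)(-3) − (3)(6) = -9
C→D: (3)(-5) − (0)(-3) = -15
D→A: (0)(-1) − (0)(-5) = 0
Σ = -27
Signed area = Σ/2 = -13.5 (negative ⇒ clockwise traversal).

-13.5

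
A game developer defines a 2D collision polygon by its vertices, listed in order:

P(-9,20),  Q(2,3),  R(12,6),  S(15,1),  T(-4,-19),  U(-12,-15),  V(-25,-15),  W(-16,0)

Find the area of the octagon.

686.5

Apply the shoelace formula: 2A = Σ (x_i·y_{i+1} − x_{i+1}·y_i), indices taken mod 8.
P→Q: (-9)(3) − (2)(20) = -67
Q→R: (2)(6) − (12)(3) = -24
R→S: (12)(1) − (15)(6) = -78
S→T: (15)(-19) − (-4)(1) = -281
T→U: (-4)(-15) − (-12)(-19) = -168
U→V: (-12)(-15) − (-25)(-15) = -195
V→W: (-25)(0) − (-16)(-15) = -240
W→P: (-16)(20) − (-9)(0) = -320
Σ = -1373
Area = |Σ|/2 = 686.5.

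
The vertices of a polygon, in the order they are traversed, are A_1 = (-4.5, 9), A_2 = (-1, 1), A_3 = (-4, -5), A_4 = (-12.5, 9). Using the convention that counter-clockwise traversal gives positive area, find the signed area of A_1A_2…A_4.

Apply Gauss's area formula: 2A = Σ (x_i·y_{i+1} − x_{i+1}·y_i), indices taken mod 4.
Σ = (4.5) + (9) + (-98.5) + (-72) = -157
Signed area = Σ/2 = -78.5 (negative ⇒ clockwise traversal).

-78.5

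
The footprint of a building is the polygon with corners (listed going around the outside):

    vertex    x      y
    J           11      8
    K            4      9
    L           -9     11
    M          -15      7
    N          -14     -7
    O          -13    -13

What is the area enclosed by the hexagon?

Apply Gauss's area formula: 2A = Σ (x_i·y_{i+1} − x_{i+1}·y_i), indices taken mod 6.
Σ = (67) + (125) + (102) + (203) + (91) + (39) = 627
Area = |Σ|/2 = 313.5.

313.5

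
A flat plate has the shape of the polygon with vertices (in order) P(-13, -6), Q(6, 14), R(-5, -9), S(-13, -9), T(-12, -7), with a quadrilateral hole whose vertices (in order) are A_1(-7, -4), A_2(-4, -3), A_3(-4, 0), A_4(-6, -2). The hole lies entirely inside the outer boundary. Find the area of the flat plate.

Outer boundary:
Cross-terms: -146, 16, -72, -17, -19  ⇒  Σ = -238
Area = |Σ|/2 = 119.
Hole:
Σ = (5) + (-12) + (8) + (10) = 11
Area = |Σ|/2 = 5.5.
Net area = 119 − 5.5 = 113.5.

113.5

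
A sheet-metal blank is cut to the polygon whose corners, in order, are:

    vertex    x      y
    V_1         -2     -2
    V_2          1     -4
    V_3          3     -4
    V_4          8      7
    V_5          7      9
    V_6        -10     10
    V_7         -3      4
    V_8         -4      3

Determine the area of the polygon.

132.5

Apply Gauss's area formula: 2A = Σ (x_i·y_{i+1} − x_{i+1}·y_i), indices taken mod 8.
Σ = (10) + (8) + (53) + (23) + (160) + (-10) + (7) + (14) = 265
Area = |Σ|/2 = 132.5.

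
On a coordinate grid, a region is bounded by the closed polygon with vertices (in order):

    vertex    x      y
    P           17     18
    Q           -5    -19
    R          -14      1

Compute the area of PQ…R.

Σ = (-233) + (-271) + (-269) = -773
Area = |Σ|/2 = 386.5.

386.5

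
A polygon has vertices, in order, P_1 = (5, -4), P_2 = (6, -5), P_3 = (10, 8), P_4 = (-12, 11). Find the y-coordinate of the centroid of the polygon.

Apply the surveyor's formula. First the cross-terms c_i = x_i·y_{i+1} − x_{i+1}·y_i:
  -1, 98, 206, -7  ⇒  2A = 296, A = 148.
Then Σ (y_i + y_{i+1})·c_i = 4168, so ȳ = 4168 / (6·148) = 521/111.

521/111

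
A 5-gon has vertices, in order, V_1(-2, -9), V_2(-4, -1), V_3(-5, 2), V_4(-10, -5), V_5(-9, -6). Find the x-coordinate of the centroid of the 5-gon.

-233/41

Apply the shoelace (surveyor's) formula. First the cross-terms c_i = x_i·y_{i+1} − x_{i+1}·y_i:
  -34, -13, 45, 15, 69  ⇒  2A = 82, A = 41.
Then Σ (x_i + x_{i+1})·c_i = -1398, so x̄ = -1398 / (6·41) = -233/41.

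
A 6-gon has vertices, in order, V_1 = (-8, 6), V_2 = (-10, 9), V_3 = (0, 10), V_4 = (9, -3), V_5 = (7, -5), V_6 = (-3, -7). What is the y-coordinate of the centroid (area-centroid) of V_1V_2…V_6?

419/273

Apply the surveyor's formula. First the cross-terms c_i = x_i·y_{i+1} − x_{i+1}·y_i:
  -12, -100, -90, -24, -64, -74  ⇒  2A = -364, A = -182.
Then Σ (y_i + y_{i+1})·c_i = -1676, so ȳ = -1676 / (6·(-182)) = 419/273.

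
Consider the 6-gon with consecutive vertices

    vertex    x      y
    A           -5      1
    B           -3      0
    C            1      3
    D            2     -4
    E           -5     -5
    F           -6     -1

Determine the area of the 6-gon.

Apply the shoelace (surveyor's) formula: 2A = Σ (x_i·y_{i+1} − x_{i+1}·y_i), indices taken mod 6.
Σ = (3) + (-9) + (-10) + (-30) + (-25) + (-11) = -82
Area = |Σ|/2 = 41.

41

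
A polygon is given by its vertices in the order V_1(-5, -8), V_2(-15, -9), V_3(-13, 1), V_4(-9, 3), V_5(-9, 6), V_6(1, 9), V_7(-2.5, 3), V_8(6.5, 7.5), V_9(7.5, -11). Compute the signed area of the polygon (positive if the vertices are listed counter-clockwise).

-303.25

Apply the shoelace (surveyor's) formula: 2A = Σ (x_i·y_{i+1} − x_{i+1}·y_i), indices taken mod 9.
Σ = (-75) + (-132) + (-30) + (-27) + (-87) + (25.5) + (-38.25) + (-127.75) + (-115) = -606.5
Signed area = Σ/2 = -303.25 (negative ⇒ clockwise traversal).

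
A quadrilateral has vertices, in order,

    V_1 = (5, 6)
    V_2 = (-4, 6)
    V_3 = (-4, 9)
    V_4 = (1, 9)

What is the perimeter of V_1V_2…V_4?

|V_1V_2| = √((-9)² + (0)²) = √81 = 9
|V_2V_3| = √((0)² + (3)²) = √9 = 3
|V_3V_4| = √((5)² + (0)²) = √25 = 5
|V_4V_1| = √((4)² + (-3)²) = √25 = 5
Perimeter = 9 + 3 + 5 + 5 = 22.

22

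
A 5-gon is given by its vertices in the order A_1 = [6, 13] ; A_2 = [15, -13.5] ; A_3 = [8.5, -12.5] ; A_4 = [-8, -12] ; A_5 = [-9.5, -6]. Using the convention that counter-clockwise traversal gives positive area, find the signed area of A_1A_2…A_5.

Apply the shoelace (surveyor's) formula: 2A = Σ (x_i·y_{i+1} − x_{i+1}·y_i), indices taken mod 5.
Cross-terms: -276, -72.75, -202, -66, -87.5  ⇒  Σ = -704.25
Signed area = Σ/2 = -352.125 (negative ⇒ clockwise traversal).

-352.125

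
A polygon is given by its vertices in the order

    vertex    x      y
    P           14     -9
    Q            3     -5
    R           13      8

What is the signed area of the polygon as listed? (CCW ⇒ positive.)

Cross-terms: -43, 89, -229  ⇒  Σ = -183
Signed area = Σ/2 = -91.5 (negative ⇒ clockwise traversal).

-91.5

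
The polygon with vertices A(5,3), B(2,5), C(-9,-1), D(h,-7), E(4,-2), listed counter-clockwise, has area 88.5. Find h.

Write out the shoelace sum; only the two edges meeting at D involve h:
2·Area = [((-9)·(-7) − h·(-1)) + (h·(-2) − 4·(-7))] + 84
       = -1·h + 175 = 177
⇒ h = -2.

-2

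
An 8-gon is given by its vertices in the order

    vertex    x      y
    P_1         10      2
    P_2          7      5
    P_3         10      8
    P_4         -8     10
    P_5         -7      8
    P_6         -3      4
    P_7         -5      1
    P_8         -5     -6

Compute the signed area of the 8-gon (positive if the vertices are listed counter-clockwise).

Apply the surveyor's formula: 2A = Σ (x_i·y_{i+1} − x_{i+1}·y_i), indices taken mod 8.
Σ = (36) + (6) + (164) + (6) + (-4) + (17) + (35) + (50) = 310
Signed area = Σ/2 = 155 (positive ⇒ counter-clockwise traversal).

155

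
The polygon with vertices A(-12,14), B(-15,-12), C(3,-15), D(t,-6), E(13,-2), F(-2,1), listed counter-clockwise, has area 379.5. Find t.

7

Write out the shoelace sum; only the two edges meeting at D involve t:
2·Area = [(3·(-6) − t·(-15)) + (t·(-2) − 13·(-6))] + 608
       = 13·t + 668 = 759
⇒ t = 7.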